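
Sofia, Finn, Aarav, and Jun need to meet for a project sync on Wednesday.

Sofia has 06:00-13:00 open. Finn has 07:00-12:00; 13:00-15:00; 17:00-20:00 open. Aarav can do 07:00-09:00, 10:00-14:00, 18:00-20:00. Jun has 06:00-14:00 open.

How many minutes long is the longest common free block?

Sofia ∩ Finn: 07:00-12:00.
Sofia ∩ Finn ∩ Aarav: 07:00-09:00, 10:00-12:00.
Sofia ∩ Finn ∩ Aarav ∩ Jun: 07:00-09:00, 10:00-12:00.
The longest is 07:00-09:00 at 120 minutes.

120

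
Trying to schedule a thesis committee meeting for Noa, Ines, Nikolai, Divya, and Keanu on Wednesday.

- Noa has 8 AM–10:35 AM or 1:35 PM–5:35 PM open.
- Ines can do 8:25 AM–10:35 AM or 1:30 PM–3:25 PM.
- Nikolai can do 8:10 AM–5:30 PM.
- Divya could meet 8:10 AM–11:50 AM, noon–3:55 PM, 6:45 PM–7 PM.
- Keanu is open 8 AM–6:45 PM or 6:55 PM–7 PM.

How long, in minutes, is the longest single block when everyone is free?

Noa ∩ Ines: 08:25-10:35, 13:35-15:25.
Noa ∩ Ines ∩ Nikolai: 08:25-10:35, 13:35-15:25.
Noa ∩ Ines ∩ Nikolai ∩ Divya: 08:25-10:35, 13:35-15:25.
Noa ∩ Ines ∩ Nikolai ∩ Divya ∩ Keanu: 08:25-10:35, 13:35-15:25.
The longest is 08:25-10:35 at 130 minutes.

130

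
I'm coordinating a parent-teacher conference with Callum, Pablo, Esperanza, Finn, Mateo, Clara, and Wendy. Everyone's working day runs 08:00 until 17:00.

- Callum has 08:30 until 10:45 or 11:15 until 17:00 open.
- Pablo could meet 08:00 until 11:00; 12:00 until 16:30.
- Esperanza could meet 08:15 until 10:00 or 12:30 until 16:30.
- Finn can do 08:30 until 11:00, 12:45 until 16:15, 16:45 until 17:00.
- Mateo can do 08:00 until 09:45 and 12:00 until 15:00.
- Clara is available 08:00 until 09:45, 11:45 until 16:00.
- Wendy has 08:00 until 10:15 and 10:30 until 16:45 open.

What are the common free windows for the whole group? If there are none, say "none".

Callum ∩ Pablo: 08:30-10:45, 12:00-16:30.
Callum ∩ Pablo ∩ Esperanza: 08:30-10:00, 12:30-16:30.
Callum ∩ Pablo ∩ Esperanza ∩ Finn: 08:30-10:00, 12:45-16:15.
Callum ∩ Pablo ∩ Esperanza ∩ Finn ∩ Mateo: 08:30-09:45, 12:45-15:00.
Callum ∩ Pablo ∩ Esperanza ∩ Finn ∩ Mateo ∩ Clara: 08:30-09:45, 12:45-15:00.
Callum ∩ Pablo ∩ Esperanza ∩ Finn ∩ Mateo ∩ Clara ∩ Wendy: 08:30-09:45, 12:45-15:00.
Those are the intersection windows.

08:30-09:45, 12:45-15:00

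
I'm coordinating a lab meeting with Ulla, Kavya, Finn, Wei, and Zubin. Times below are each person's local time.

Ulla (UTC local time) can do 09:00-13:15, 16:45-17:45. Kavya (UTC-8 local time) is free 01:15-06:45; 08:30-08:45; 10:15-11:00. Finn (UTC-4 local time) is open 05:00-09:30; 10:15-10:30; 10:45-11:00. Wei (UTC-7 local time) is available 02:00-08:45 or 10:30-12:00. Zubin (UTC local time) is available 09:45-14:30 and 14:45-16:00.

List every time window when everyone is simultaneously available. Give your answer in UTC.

Ulla in UTC: 09:00-13:15, 16:45-17:45.
Kavya in UTC: 09:15-14:45, 16:30-16:45, 18:15-19:00 (add 8h to convert from UTC-8).
Finn in UTC: 09:00-13:30, 14:15-14:30, 14:45-15:00 (add 4h to convert from UTC-4).
Wei in UTC: 09:00-15:45, 17:30-19:00 (add 7h to convert from UTC-7).
Zubin in UTC: 09:45-14:30, 14:45-16:00.
Ulla ∩ Kavya: 09:15-13:15.
Ulla ∩ Kavya ∩ Finn: 09:15-13:15.
Ulla ∩ Kavya ∩ Finn ∩ Wei: 09:15-13:15.
Ulla ∩ Kavya ∩ Finn ∩ Wei ∩ Zubin: 09:45-13:15.
Those are the intersection windows.

09:45-13:15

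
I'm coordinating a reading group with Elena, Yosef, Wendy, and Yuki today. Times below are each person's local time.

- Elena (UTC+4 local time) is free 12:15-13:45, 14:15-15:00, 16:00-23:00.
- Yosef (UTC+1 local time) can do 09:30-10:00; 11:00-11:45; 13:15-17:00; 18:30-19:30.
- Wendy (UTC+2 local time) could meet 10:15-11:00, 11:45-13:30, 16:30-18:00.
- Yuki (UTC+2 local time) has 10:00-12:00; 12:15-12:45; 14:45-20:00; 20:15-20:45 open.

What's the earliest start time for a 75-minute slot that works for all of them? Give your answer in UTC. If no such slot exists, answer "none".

Elena in UTC: 08:15-09:45, 10:15-11:00, 12:00-19:00 (subtract 4h to convert from UTC+4).
Yosef in UTC: 08:30-09:00, 10:00-10:45, 12:15-16:00, 17:30-18:30 (subtract 1h to convert from UTC+1).
Wendy in UTC: 08:15-09:00, 09:45-11:30, 14:30-16:00 (subtract 2h to convert from UTC+2).
Yuki in UTC: 08:00-10:00, 10:15-10:45, 12:45-18:00, 18:15-18:45 (subtract 2h to convert from UTC+2).
Elena ∩ Yosef: 08:30-09:00, 10:15-10:45, 12:15-16:00, 17:30-18:30.
Elena ∩ Yosef ∩ Wendy: 08:30-09:00, 10:15-10:45, 14:30-16:00.
Elena ∩ Yosef ∩ Wendy ∩ Yuki: 08:30-09:00, 10:15-10:45, 14:30-16:00.
The first common window of at least 75 minutes is 14:30-16:00, so the earliest start is 14:30.

14:30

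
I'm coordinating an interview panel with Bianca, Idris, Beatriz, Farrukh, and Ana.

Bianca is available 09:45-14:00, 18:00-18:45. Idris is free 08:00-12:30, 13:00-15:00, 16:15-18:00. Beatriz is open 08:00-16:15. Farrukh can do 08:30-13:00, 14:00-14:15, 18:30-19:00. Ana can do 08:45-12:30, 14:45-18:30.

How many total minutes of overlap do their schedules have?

Bianca ∩ Idris: 09:45-12:30, 13:00-14:00.
Bianca ∩ Idris ∩ Beatriz: 09:45-12:30, 13:00-14:00.
Bianca ∩ Idris ∩ Beatriz ∩ Farrukh: 09:45-12:30.
Bianca ∩ Idris ∩ Beatriz ∩ Farrukh ∩ Ana: 09:45-12:30.
That's a single block of 165 minutes.

165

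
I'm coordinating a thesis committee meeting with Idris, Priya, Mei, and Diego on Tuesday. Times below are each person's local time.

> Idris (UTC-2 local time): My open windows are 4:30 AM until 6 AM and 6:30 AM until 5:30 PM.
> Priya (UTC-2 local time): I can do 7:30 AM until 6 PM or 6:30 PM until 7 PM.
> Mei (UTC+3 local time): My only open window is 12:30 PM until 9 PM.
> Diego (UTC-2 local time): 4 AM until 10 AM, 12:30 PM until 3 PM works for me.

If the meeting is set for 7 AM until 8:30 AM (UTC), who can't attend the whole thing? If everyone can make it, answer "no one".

Idris in UTC: 06:30-08:00, 08:30-19:30 (add 2h to convert from UTC-2).
Priya in UTC: 09:30-20:00, 20:30-21:00 (add 2h to convert from UTC-2).
Mei in UTC: 09:30-18:00 (subtract 3h to convert from UTC+3).
Diego in UTC: 06:00-12:00, 14:30-17:00 (add 2h to convert from UTC-2).
Idris: not fully free for 07:00-08:30. Priya: not fully free for 07:00-08:30. Mei: not fully free for 07:00-08:30. Diego: free for 07:00-08:30.

Idris, Mei, Priya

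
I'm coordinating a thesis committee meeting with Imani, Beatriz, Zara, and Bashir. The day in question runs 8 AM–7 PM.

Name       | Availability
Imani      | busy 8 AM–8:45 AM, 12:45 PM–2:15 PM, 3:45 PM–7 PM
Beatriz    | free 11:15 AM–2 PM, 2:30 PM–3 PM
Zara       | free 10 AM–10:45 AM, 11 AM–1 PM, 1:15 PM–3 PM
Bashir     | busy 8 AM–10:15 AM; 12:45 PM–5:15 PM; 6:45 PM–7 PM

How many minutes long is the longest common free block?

Imani free: 08:45-12:45, 14:15-15:45 (invert busy blocks within the working day).
Beatriz free: 11:15-14:00, 14:30-15:00.
Zara free: 10:00-10:45, 11:00-13:00, 13:15-15:00.
Bashir free: 10:15-12:45, 17:15-18:45 (invert busy blocks within the working day).
Imani ∩ Beatriz: 11:15-12:45, 14:30-15:00.
Imani ∩ Beatriz ∩ Zara: 11:15-12:45, 14:30-15:00.
Imani ∩ Beatriz ∩ Zara ∩ Bashir: 11:15-12:45.
The longest is 11:15-12:45 at 90 minutes.

90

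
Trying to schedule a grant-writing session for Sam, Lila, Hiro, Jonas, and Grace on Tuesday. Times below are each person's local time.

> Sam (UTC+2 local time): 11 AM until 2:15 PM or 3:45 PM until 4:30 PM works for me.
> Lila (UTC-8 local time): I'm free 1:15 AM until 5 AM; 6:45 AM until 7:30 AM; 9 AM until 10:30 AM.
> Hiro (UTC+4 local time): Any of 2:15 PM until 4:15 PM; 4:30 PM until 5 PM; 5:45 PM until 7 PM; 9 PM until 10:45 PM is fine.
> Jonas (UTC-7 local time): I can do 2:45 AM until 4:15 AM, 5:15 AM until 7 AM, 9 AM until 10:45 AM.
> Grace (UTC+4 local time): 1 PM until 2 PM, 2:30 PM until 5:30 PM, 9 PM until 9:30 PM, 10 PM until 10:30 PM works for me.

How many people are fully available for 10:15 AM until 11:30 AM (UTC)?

3

Sam in UTC: 09:00-12:15, 13:45-14:30 (subtract 2h to convert from UTC+2).
Lila in UTC: 09:15-13:00, 14:45-15:30, 17:00-18:30 (add 8h to convert from UTC-8).
Hiro in UTC: 10:15-12:15, 12:30-13:00, 13:45-15:00, 17:00-18:45 (subtract 4h to convert from UTC+4).
Jonas in UTC: 09:45-11:15, 12:15-14:00, 16:00-17:45 (add 7h to convert from UTC-7).
Grace in UTC: 09:00-10:00, 10:30-13:30, 17:00-17:30, 18:00-18:30 (subtract 4h to convert from UTC+4).
Sam, Lila, and Hiro can make the full 10:15-11:30 slot — that's 3.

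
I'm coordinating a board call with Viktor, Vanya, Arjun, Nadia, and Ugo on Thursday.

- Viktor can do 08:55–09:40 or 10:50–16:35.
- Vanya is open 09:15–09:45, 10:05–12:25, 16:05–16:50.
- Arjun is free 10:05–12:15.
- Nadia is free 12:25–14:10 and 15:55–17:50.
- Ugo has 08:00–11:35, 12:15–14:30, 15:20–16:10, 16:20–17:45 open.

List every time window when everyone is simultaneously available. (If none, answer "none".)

none

Viktor ∩ Vanya: 09:15-09:40, 10:50-12:25, 16:05-16:35.
Viktor ∩ Vanya ∩ Arjun: 10:50-12:15.
Viktor ∩ Vanya ∩ Arjun ∩ Nadia: ∅.
Viktor ∩ Vanya ∩ Arjun ∩ Nadia ∩ Ugo: ∅.
There is no time when everyone is free.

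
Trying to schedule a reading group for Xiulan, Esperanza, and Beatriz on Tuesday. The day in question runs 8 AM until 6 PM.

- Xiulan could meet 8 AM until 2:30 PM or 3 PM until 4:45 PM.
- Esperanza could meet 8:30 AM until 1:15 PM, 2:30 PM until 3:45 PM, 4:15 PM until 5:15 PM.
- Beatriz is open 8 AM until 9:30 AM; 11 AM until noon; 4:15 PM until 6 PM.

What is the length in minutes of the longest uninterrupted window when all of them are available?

60

Xiulan ∩ Esperanza: 08:30-13:15, 15:00-15:45, 16:15-16:45.
Xiulan ∩ Esperanza ∩ Beatriz: 08:30-09:30, 11:00-12:00, 16:15-16:45.
The longest is 08:30-09:30 at 60 minutes.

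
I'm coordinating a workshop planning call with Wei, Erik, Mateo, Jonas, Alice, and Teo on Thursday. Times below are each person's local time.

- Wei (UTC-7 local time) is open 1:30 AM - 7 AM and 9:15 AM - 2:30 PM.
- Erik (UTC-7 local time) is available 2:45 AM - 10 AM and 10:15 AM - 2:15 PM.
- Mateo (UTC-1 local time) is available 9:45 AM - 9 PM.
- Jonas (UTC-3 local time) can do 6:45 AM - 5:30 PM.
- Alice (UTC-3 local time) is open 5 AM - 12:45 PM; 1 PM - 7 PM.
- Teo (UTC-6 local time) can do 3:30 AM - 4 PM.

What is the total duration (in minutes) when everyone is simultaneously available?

435

Wei in UTC: 08:30-14:00, 16:15-21:30 (add 7h to convert from UTC-7).
Erik in UTC: 09:45-17:00, 17:15-21:15 (add 7h to convert from UTC-7).
Mateo in UTC: 10:45-22:00 (add 1h to convert from UTC-1).
Jonas in UTC: 09:45-20:30 (add 3h to convert from UTC-3).
Alice in UTC: 08:00-15:45, 16:00-22:00 (add 3h to convert from UTC-3).
Teo in UTC: 09:30-22:00 (add 6h to convert from UTC-6).
Wei ∩ Erik: 09:45-14:00, 16:15-17:00, 17:15-21:15.
Wei ∩ Erik ∩ Mateo: 10:45-14:00, 16:15-17:00, 17:15-21:15.
Wei ∩ Erik ∩ Mateo ∩ Jonas: 10:45-14:00, 16:15-17:00, 17:15-20:30.
Wei ∩ Erik ∩ Mateo ∩ Jonas ∩ Alice: 10:45-14:00, 16:15-17:00, 17:15-20:30.
Wei ∩ Erik ∩ Mateo ∩ Jonas ∩ Alice ∩ Teo: 10:45-14:00, 16:15-17:00, 17:15-20:30.
So the common availability across everyone is 10:45-14:00, 16:15-17:00, 17:15-20:30.
Summing the common windows: 195 + 45 + 195 = 435 minutes.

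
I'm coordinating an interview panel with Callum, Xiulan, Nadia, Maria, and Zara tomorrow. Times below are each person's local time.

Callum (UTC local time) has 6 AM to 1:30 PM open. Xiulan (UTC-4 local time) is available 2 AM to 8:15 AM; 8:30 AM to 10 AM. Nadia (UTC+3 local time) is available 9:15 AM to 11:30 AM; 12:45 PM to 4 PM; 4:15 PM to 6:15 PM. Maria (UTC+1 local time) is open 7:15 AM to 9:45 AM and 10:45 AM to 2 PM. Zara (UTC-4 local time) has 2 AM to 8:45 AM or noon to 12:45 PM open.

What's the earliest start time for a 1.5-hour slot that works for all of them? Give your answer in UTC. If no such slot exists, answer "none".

Callum in UTC: 06:00-13:30.
Xiulan in UTC: 06:00-12:15, 12:30-14:00 (add 4h to convert from UTC-4).
Nadia in UTC: 06:15-08:30, 09:45-13:00, 13:15-15:15 (subtract 3h to convert from UTC+3).
Maria in UTC: 06:15-08:45, 09:45-13:00 (subtract 1h to convert from UTC+1).
Zara in UTC: 06:00-12:45, 16:00-16:45 (add 4h to convert from UTC-4).
Callum ∩ Xiulan: 06:00-12:15, 12:30-13:30.
Callum ∩ Xiulan ∩ Nadia: 06:15-08:30, 09:45-12:15, 12:30-13:00, 13:15-13:30.
Callum ∩ Xiulan ∩ Nadia ∩ Maria: 06:15-08:30, 09:45-12:15, 12:30-13:00.
Callum ∩ Xiulan ∩ Nadia ∩ Maria ∩ Zara: 06:15-08:30, 09:45-12:15, 12:30-12:45.
The first common window of at least 90 minutes is 06:15-08:30, so the earliest start is 06:15.

06:15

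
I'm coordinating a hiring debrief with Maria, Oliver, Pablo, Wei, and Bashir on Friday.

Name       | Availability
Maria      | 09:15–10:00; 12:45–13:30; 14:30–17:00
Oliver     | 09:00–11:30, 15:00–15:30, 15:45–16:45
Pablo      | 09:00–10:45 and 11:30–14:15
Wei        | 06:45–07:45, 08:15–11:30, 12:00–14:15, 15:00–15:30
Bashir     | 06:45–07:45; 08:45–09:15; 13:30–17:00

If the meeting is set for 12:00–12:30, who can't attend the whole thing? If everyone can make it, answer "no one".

Bashir, Maria, Oliver

Maria: not fully free for 12:00-12:30. Oliver: not fully free for 12:00-12:30. Pablo: free for 12:00-12:30. Wei: free for 12:00-12:30. Bashir: not fully free for 12:00-12:30.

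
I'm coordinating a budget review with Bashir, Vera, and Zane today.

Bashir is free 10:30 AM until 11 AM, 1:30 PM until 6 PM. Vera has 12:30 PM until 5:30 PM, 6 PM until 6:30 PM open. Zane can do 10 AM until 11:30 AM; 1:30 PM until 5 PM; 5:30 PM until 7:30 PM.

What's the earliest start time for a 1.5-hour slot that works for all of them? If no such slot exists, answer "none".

13:30

Bashir ∩ Vera: 13:30-17:30.
Bashir ∩ Vera ∩ Zane: 13:30-17:00.
The first common window of at least 90 minutes is 13:30-17:00, so the earliest start is 13:30.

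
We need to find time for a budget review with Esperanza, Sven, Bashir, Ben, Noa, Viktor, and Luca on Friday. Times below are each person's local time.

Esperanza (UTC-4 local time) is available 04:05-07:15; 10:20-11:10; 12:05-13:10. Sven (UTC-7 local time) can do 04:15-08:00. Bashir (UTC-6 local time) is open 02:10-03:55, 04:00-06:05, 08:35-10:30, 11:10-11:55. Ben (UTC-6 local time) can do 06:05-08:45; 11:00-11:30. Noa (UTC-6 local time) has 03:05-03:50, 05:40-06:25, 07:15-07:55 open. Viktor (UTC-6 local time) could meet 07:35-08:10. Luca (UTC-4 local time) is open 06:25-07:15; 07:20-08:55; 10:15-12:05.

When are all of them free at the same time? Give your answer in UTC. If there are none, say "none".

none

Esperanza in UTC: 08:05-11:15, 14:20-15:10, 16:05-17:10 (add 4h to convert from UTC-4).
Sven in UTC: 11:15-15:00 (add 7h to convert from UTC-7).
Bashir in UTC: 08:10-09:55, 10:00-12:05, 14:35-16:30, 17:10-17:55 (add 6h to convert from UTC-6).
Ben in UTC: 12:05-14:45, 17:00-17:30 (add 6h to convert from UTC-6).
Noa in UTC: 09:05-09:50, 11:40-12:25, 13:15-13:55 (add 6h to convert from UTC-6).
Viktor in UTC: 13:35-14:10 (add 6h to convert from UTC-6).
Luca in UTC: 10:25-11:15, 11:20-12:55, 14:15-16:05 (add 4h to convert from UTC-4).
Esperanza ∩ Sven: 14:20-15:00.
Esperanza ∩ Sven ∩ Bashir: 14:35-15:00.
Esperanza ∩ Sven ∩ Bashir ∩ Ben: 14:35-14:45.
Esperanza ∩ Sven ∩ Bashir ∩ Ben ∩ Noa: ∅.
Esperanza ∩ Sven ∩ Bashir ∩ Ben ∩ Noa ∩ Viktor: ∅.
Esperanza ∩ Sven ∩ Bashir ∩ Ben ∩ Noa ∩ Viktor ∩ Luca: ∅.
There is no time when everyone is free.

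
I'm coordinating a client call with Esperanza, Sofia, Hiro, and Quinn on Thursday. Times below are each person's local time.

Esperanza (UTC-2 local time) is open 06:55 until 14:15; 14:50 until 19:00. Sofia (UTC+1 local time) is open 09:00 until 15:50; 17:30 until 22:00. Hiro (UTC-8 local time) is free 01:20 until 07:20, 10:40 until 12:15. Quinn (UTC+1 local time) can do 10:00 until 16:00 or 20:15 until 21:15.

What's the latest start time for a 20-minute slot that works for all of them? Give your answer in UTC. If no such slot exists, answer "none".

19:55

Esperanza in UTC: 08:55-16:15, 16:50-21:00 (add 2h to convert from UTC-2).
Sofia in UTC: 08:00-14:50, 16:30-21:00 (subtract 1h to convert from UTC+1).
Hiro in UTC: 09:20-15:20, 18:40-20:15 (add 8h to convert from UTC-8).
Quinn in UTC: 09:00-15:00, 19:15-20:15 (subtract 1h to convert from UTC+1).
Esperanza ∩ Sofia: 08:55-14:50, 16:50-21:00.
Esperanza ∩ Sofia ∩ Hiro: 09:20-14:50, 18:40-20:15.
Esperanza ∩ Sofia ∩ Hiro ∩ Quinn: 09:20-14:50, 19:15-20:15.
The last common window of at least 20 minutes is 19:15-20:15; a 20-minute meeting can start as late as 19:55 and still end by 20:15.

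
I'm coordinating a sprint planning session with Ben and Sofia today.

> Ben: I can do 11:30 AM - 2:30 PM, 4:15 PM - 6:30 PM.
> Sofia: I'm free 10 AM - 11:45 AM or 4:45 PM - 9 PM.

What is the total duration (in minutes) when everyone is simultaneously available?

120

Ben ∩ Sofia: 11:30-11:45, 16:45-18:30.
Summing the common windows: 15 + 105 = 120 minutes.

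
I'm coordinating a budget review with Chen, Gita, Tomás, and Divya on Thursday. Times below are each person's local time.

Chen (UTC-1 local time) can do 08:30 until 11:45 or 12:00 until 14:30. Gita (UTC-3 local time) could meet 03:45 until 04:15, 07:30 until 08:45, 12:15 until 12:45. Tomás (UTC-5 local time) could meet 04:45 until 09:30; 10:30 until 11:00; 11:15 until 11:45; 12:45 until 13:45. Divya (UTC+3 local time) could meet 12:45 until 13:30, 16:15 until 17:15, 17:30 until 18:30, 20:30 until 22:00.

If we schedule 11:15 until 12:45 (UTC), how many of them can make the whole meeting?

Chen in UTC: 09:30-12:45, 13:00-15:30 (add 1h to convert from UTC-1).
Gita in UTC: 06:45-07:15, 10:30-11:45, 15:15-15:45 (add 3h to convert from UTC-3).
Tomás in UTC: 09:45-14:30, 15:30-16:00, 16:15-16:45, 17:45-18:45 (add 5h to convert from UTC-5).
Divya in UTC: 09:45-10:30, 13:15-14:15, 14:30-15:30, 17:30-19:00 (subtract 3h to convert from UTC+3).
Chen and Tomás can make the full 11:15-12:45 slot — that's 2.

2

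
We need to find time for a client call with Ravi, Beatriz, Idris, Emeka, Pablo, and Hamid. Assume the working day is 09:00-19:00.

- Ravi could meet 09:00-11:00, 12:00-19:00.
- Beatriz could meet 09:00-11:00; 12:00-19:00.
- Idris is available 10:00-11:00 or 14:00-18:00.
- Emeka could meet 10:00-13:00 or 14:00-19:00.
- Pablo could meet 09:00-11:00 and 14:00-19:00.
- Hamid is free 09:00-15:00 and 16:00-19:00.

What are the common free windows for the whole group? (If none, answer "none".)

10:00-11:00, 14:00-15:00, 16:00-18:00

Ravi ∩ Beatriz: 09:00-11:00, 12:00-19:00.
Ravi ∩ Beatriz ∩ Idris: 10:00-11:00, 14:00-18:00.
Ravi ∩ Beatriz ∩ Idris ∩ Emeka: 10:00-11:00, 14:00-18:00.
Ravi ∩ Beatriz ∩ Idris ∩ Emeka ∩ Pablo: 10:00-11:00, 14:00-18:00.
Ravi ∩ Beatriz ∩ Idris ∩ Emeka ∩ Pablo ∩ Hamid: 10:00-11:00, 14:00-15:00, 16:00-18:00.
Those are the intersection windows.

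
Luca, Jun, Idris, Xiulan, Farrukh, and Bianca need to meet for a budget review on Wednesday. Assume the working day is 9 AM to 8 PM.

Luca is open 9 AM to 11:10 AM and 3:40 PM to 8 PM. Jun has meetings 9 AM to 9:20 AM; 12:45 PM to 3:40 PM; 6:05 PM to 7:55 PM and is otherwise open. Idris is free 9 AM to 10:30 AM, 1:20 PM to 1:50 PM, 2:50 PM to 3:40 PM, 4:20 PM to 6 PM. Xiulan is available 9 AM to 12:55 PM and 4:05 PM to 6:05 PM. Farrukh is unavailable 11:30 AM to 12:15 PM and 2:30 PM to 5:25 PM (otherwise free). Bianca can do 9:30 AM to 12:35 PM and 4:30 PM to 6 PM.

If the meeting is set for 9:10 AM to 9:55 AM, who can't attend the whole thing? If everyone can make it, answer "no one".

Luca free: 09:00-11:10, 15:40-20:00.
Jun free: 09:20-12:45, 15:40-18:05, 19:55-20:00 (invert busy blocks within the working day).
Idris free: 09:00-10:30, 13:20-13:50, 14:50-15:40, 16:20-18:00.
Xiulan free: 09:00-12:55, 16:05-18:05.
Farrukh free: 09:00-11:30, 12:15-14:30, 17:25-20:00 (invert busy blocks within the working day).
Bianca free: 09:30-12:35, 16:30-18:00.
Luca: free for 09:10-09:55. Jun: not fully free for 09:10-09:55. Idris: free for 09:10-09:55. Xiulan: free for 09:10-09:55. Farrukh: free for 09:10-09:55. Bianca: not fully free for 09:10-09:55.

Bianca, Jun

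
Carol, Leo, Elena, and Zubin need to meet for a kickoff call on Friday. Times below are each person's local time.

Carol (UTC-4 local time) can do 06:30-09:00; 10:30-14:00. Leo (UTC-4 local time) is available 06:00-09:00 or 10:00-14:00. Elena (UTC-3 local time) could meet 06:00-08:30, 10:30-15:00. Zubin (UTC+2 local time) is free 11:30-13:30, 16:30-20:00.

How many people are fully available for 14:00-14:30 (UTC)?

2

Carol in UTC: 10:30-13:00, 14:30-18:00 (add 4h to convert from UTC-4).
Leo in UTC: 10:00-13:00, 14:00-18:00 (add 4h to convert from UTC-4).
Elena in UTC: 09:00-11:30, 13:30-18:00 (add 3h to convert from UTC-3).
Zubin in UTC: 09:30-11:30, 14:30-18:00 (subtract 2h to convert from UTC+2).
Leo and Elena can make the full 14:00-14:30 slot — that's 2.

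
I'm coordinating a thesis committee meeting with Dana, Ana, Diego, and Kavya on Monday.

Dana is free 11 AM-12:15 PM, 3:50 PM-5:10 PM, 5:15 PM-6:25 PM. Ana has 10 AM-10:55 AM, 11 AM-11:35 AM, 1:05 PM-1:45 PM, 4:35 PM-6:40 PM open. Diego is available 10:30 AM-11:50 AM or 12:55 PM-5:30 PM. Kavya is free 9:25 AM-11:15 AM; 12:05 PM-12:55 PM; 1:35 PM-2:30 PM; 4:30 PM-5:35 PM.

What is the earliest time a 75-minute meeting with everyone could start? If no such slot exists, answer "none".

Dana ∩ Ana: 11:00-11:35, 16:35-17:10, 17:15-18:25.
Dana ∩ Ana ∩ Diego: 11:00-11:35, 16:35-17:10, 17:15-17:30.
Dana ∩ Ana ∩ Diego ∩ Kavya: 11:00-11:15, 16:35-17:10, 17:15-17:30.
No common window is at least 75 minutes long.

none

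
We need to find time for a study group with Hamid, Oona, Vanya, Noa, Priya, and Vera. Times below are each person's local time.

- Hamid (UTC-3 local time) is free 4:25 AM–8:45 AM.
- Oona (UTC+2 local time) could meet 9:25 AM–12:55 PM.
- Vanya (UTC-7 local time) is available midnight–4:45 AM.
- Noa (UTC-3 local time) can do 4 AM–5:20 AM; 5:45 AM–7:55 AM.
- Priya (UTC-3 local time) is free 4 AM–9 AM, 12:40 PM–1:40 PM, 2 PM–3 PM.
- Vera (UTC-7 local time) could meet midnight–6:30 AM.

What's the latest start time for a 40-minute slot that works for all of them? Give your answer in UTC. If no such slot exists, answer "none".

Hamid in UTC: 07:25-11:45 (add 3h to convert from UTC-3).
Oona in UTC: 07:25-10:55 (subtract 2h to convert from UTC+2).
Vanya in UTC: 07:00-11:45 (add 7h to convert from UTC-7).
Noa in UTC: 07:00-08:20, 08:45-10:55 (add 3h to convert from UTC-3).
Priya in UTC: 07:00-12:00, 15:40-16:40, 17:00-18:00 (add 3h to convert from UTC-3).
Vera in UTC: 07:00-13:30 (add 7h to convert from UTC-7).
Hamid ∩ Oona: 07:25-10:55.
Hamid ∩ Oona ∩ Vanya: 07:25-10:55.
Hamid ∩ Oona ∩ Vanya ∩ Noa: 07:25-08:20, 08:45-10:55.
Hamid ∩ Oona ∩ Vanya ∩ Noa ∩ Priya: 07:25-08:20, 08:45-10:55.
Hamid ∩ Oona ∩ Vanya ∩ Noa ∩ Priya ∩ Vera: 07:25-08:20, 08:45-10:55.
The last common window of at least 40 minutes is 08:45-10:55; a 40-minute meeting can start as late as 10:15 and still end by 10:55.

10:15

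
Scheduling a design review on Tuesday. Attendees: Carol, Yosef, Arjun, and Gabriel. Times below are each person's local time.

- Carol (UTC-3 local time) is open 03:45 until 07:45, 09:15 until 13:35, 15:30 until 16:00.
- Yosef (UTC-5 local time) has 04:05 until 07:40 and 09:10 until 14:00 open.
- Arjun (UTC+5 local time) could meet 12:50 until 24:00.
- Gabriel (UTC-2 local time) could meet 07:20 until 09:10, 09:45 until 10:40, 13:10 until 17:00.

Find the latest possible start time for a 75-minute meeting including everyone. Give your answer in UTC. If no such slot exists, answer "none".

15:20

Carol in UTC: 06:45-10:45, 12:15-16:35, 18:30-19:00 (add 3h to convert from UTC-3).
Yosef in UTC: 09:05-12:40, 14:10-19:00 (add 5h to convert from UTC-5).
Arjun in UTC: 07:50-19:00 (subtract 5h to convert from UTC+5).
Gabriel in UTC: 09:20-11:10, 11:45-12:40, 15:10-19:00 (add 2h to convert from UTC-2).
Carol ∩ Yosef: 09:05-10:45, 12:15-12:40, 14:10-16:35, 18:30-19:00.
Carol ∩ Yosef ∩ Arjun: 09:05-10:45, 12:15-12:40, 14:10-16:35, 18:30-19:00.
Carol ∩ Yosef ∩ Arjun ∩ Gabriel: 09:20-10:45, 12:15-12:40, 15:10-16:35, 18:30-19:00.
The last common window of at least 75 minutes is 15:10-16:35; a 75-minute meeting can start as late as 15:20 and still end by 16:35.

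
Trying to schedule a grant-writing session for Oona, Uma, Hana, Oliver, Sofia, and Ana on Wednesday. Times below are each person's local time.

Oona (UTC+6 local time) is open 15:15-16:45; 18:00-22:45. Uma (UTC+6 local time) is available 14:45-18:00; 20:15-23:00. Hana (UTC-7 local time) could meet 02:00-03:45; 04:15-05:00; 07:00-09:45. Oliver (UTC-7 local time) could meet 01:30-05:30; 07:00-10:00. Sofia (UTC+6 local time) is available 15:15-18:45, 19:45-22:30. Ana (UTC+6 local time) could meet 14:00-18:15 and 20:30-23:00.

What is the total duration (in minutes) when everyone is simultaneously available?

210

Oona in UTC: 09:15-10:45, 12:00-16:45 (subtract 6h to convert from UTC+6).
Uma in UTC: 08:45-12:00, 14:15-17:00 (subtract 6h to convert from UTC+6).
Hana in UTC: 09:00-10:45, 11:15-12:00, 14:00-16:45 (add 7h to convert from UTC-7).
Oliver in UTC: 08:30-12:30, 14:00-17:00 (add 7h to convert from UTC-7).
Sofia in UTC: 09:15-12:45, 13:45-16:30 (subtract 6h to convert from UTC+6).
Ana in UTC: 08:00-12:15, 14:30-17:00 (subtract 6h to convert from UTC+6).
Oona ∩ Uma: 09:15-10:45, 14:15-16:45.
Oona ∩ Uma ∩ Hana: 09:15-10:45, 14:15-16:45.
Oona ∩ Uma ∩ Hana ∩ Oliver: 09:15-10:45, 14:15-16:45.
Oona ∩ Uma ∩ Hana ∩ Oliver ∩ Sofia: 09:15-10:45, 14:15-16:30.
Oona ∩ Uma ∩ Hana ∩ Oliver ∩ Sofia ∩ Ana: 09:15-10:45, 14:30-16:30.
Those are the intersection windows.
Summing the common windows: 90 + 120 = 210 minutes.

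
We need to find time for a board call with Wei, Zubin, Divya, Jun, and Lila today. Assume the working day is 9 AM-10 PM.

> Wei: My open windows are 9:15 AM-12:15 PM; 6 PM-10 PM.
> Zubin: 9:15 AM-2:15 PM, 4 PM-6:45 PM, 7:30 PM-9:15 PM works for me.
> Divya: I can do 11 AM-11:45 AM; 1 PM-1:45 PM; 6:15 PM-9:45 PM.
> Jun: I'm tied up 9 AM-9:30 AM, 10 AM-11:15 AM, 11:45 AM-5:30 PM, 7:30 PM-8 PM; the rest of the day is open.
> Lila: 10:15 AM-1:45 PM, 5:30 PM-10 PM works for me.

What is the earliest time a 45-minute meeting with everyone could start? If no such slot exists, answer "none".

Wei free: 09:15-12:15, 18:00-22:00.
Zubin free: 09:15-14:15, 16:00-18:45, 19:30-21:15.
Divya free: 11:00-11:45, 13:00-13:45, 18:15-21:45.
Jun free: 09:30-10:00, 11:15-11:45, 17:30-19:30, 20:00-22:00 (invert busy blocks within the working day).
Lila free: 10:15-13:45, 17:30-22:00.
Wei ∩ Zubin: 09:15-12:15, 18:00-18:45, 19:30-21:15.
Wei ∩ Zubin ∩ Divya: 11:00-11:45, 18:15-18:45, 19:30-21:15.
Wei ∩ Zubin ∩ Divya ∩ Jun: 11:15-11:45, 18:15-18:45, 20:00-21:15.
Wei ∩ Zubin ∩ Divya ∩ Jun ∩ Lila: 11:15-11:45, 18:15-18:45, 20:00-21:15.
So the common availability across everyone is 11:15-11:45, 18:15-18:45, 20:00-21:15.
The first common window of at least 45 minutes is 20:00-21:15, so the earliest start is 20:00.

20:00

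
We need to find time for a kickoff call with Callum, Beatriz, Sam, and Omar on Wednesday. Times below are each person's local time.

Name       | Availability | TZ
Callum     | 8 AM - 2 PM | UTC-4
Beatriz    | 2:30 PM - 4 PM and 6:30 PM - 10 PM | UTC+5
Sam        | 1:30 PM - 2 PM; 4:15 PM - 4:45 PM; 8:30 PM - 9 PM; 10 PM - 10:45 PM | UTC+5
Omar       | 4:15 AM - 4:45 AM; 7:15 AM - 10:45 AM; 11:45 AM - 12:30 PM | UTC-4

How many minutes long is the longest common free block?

Callum in UTC: 12:00-18:00 (add 4h to convert from UTC-4).
Beatriz in UTC: 09:30-11:00, 13:30-17:00 (subtract 5h to convert from UTC+5).
Sam in UTC: 08:30-09:00, 11:15-11:45, 15:30-16:00, 17:00-17:45 (subtract 5h to convert from UTC+5).
Omar in UTC: 08:15-08:45, 11:15-14:45, 15:45-16:30 (add 4h to convert from UTC-4).
Callum ∩ Beatriz: 13:30-17:00.
Callum ∩ Beatriz ∩ Sam: 15:30-16:00.
Callum ∩ Beatriz ∩ Sam ∩ Omar: 15:45-16:00.
The longest is 15:45-16:00 at 15 minutes.

15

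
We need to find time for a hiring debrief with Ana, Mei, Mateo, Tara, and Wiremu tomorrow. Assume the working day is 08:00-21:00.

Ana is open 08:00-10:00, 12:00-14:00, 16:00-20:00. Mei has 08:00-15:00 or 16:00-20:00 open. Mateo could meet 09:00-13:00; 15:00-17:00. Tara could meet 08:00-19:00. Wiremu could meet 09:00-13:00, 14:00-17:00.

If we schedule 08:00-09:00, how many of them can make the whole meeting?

3

Ana, Mei, and Tara can make the full 08:00-09:00 slot — that's 3.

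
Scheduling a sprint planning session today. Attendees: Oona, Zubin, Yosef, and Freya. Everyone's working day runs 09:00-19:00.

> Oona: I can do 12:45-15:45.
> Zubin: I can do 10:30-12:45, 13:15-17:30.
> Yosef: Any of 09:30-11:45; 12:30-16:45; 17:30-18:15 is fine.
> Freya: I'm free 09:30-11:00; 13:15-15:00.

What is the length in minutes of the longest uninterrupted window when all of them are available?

105

Oona ∩ Zubin: 13:15-15:45.
Oona ∩ Zubin ∩ Yosef: 13:15-15:45.
Oona ∩ Zubin ∩ Yosef ∩ Freya: 13:15-15:00.
So the common availability across everyone is 13:15-15:00.
The longest is 13:15-15:00 at 105 minutes.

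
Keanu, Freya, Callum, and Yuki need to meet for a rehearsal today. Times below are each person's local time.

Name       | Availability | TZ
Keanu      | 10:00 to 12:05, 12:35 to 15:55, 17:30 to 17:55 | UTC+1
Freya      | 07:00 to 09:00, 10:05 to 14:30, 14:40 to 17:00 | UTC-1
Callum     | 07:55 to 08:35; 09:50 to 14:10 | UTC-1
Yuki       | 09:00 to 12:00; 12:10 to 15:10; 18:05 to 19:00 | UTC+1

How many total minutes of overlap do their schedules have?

190

Keanu in UTC: 09:00-11:05, 11:35-14:55, 16:30-16:55 (subtract 1h to convert from UTC+1).
Freya in UTC: 08:00-10:00, 11:05-15:30, 15:40-18:00 (add 1h to convert from UTC-1).
Callum in UTC: 08:55-09:35, 10:50-15:10 (add 1h to convert from UTC-1).
Yuki in UTC: 08:00-11:00, 11:10-14:10, 17:05-18:00 (subtract 1h to convert from UTC+1).
Keanu ∩ Freya: 09:00-10:00, 11:35-14:55, 16:30-16:55.
Keanu ∩ Freya ∩ Callum: 09:00-09:35, 11:35-14:55.
Keanu ∩ Freya ∩ Callum ∩ Yuki: 09:00-09:35, 11:35-14:10.
Those are the intersection windows.
Summing the common windows: 35 + 155 = 190 minutes.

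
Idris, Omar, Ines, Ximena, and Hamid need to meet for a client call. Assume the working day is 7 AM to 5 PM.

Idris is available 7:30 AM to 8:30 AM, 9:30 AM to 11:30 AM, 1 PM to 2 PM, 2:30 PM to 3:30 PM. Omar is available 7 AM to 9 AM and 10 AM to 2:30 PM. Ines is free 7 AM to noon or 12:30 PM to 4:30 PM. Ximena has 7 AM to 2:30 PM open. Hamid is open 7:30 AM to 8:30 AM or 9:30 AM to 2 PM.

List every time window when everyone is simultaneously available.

Idris ∩ Omar: 07:30-08:30, 10:00-11:30, 13:00-14:00.
Idris ∩ Omar ∩ Ines: 07:30-08:30, 10:00-11:30, 13:00-14:00.
Idris ∩ Omar ∩ Ines ∩ Ximena: 07:30-08:30, 10:00-11:30, 13:00-14:00.
Idris ∩ Omar ∩ Ines ∩ Ximena ∩ Hamid: 07:30-08:30, 10:00-11:30, 13:00-14:00.
So the common availability across everyone is 07:30-08:30, 10:00-11:30, 13:00-14:00.

07:30-08:30, 10:00-11:30, 13:00-14:00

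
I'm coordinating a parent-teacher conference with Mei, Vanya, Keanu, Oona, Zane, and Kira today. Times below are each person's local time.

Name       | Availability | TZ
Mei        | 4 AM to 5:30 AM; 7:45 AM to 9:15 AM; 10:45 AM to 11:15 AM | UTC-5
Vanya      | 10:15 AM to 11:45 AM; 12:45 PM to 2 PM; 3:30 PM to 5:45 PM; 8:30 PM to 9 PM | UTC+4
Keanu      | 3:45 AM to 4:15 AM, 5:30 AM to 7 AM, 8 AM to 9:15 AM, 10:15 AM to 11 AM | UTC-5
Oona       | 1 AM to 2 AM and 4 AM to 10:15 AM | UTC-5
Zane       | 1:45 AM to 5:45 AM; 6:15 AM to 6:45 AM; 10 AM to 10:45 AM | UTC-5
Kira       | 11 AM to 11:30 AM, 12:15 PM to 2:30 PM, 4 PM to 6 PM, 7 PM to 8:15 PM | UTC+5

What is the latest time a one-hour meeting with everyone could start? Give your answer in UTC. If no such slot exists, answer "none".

Mei in UTC: 09:00-10:30, 12:45-14:15, 15:45-16:15 (add 5h to convert from UTC-5).
Vanya in UTC: 06:15-07:45, 08:45-10:00, 11:30-13:45, 16:30-17:00 (subtract 4h to convert from UTC+4).
Keanu in UTC: 08:45-09:15, 10:30-12:00, 13:00-14:15, 15:15-16:00 (add 5h to convert from UTC-5).
Oona in UTC: 06:00-07:00, 09:00-15:15 (add 5h to convert from UTC-5).
Zane in UTC: 06:45-10:45, 11:15-11:45, 15:00-15:45 (add 5h to convert from UTC-5).
Kira in UTC: 06:00-06:30, 07:15-09:30, 11:00-13:00, 14:00-15:15 (subtract 5h to convert from UTC+5).
Mei ∩ Vanya: 09:00-10:00, 12:45-13:45.
Mei ∩ Vanya ∩ Keanu: 09:00-09:15, 13:00-13:45.
Mei ∩ Vanya ∩ Keanu ∩ Oona: 09:00-09:15, 13:00-13:45.
Mei ∩ Vanya ∩ Keanu ∩ Oona ∩ Zane: 09:00-09:15.
Mei ∩ Vanya ∩ Keanu ∩ Oona ∩ Zane ∩ Kira: 09:00-09:15.
No common window is at least 60 minutes long.

none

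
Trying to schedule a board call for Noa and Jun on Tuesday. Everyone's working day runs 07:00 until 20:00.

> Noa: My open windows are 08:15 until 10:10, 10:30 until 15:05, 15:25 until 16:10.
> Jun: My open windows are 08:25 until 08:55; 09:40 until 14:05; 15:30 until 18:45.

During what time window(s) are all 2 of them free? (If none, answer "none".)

Noa ∩ Jun: 08:25-08:55, 09:40-10:10, 10:30-14:05, 15:30-16:10.

08:25-08:55, 09:40-10:10, 10:30-14:05, 15:30-16:10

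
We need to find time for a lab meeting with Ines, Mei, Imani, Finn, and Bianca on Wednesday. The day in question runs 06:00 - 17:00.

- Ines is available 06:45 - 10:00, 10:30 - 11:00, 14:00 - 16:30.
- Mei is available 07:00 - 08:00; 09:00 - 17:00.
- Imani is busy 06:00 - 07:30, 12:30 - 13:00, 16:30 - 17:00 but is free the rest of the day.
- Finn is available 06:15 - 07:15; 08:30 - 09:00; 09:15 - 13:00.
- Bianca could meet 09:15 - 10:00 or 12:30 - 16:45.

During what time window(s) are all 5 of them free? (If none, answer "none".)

09:15-10:00

Ines free: 06:45-10:00, 10:30-11:00, 14:00-16:30.
Mei free: 07:00-08:00, 09:00-17:00.
Imani free: 07:30-12:30, 13:00-16:30 (invert busy blocks within the working day).
Finn free: 06:15-07:15, 08:30-09:00, 09:15-13:00.
Bianca free: 09:15-10:00, 12:30-16:45.
Ines ∩ Mei: 07:00-08:00, 09:00-10:00, 10:30-11:00, 14:00-16:30.
Ines ∩ Mei ∩ Imani: 07:30-08:00, 09:00-10:00, 10:30-11:00, 14:00-16:30.
Ines ∩ Mei ∩ Imani ∩ Finn: 09:15-10:00, 10:30-11:00.
Ines ∩ Mei ∩ Imani ∩ Finn ∩ Bianca: 09:15-10:00.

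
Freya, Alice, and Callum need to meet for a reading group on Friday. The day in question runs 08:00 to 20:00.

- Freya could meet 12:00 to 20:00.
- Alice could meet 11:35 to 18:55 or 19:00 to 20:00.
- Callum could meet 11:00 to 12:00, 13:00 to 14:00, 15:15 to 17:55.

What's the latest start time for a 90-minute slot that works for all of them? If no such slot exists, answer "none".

16:25

Freya ∩ Alice: 12:00-18:55, 19:00-20:00.
Freya ∩ Alice ∩ Callum: 13:00-14:00, 15:15-17:55.
The last common window of at least 90 minutes is 15:15-17:55; a 90-minute meeting can start as late as 16:25 and still end by 17:55.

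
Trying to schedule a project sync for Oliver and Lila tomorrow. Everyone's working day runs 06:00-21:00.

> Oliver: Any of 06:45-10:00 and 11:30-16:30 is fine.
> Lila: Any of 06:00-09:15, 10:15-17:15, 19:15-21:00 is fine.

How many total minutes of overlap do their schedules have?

Oliver ∩ Lila: 06:45-09:15, 11:30-16:30.
Those are the intersection windows.
Summing the common windows: 150 + 300 = 450 minutes.

450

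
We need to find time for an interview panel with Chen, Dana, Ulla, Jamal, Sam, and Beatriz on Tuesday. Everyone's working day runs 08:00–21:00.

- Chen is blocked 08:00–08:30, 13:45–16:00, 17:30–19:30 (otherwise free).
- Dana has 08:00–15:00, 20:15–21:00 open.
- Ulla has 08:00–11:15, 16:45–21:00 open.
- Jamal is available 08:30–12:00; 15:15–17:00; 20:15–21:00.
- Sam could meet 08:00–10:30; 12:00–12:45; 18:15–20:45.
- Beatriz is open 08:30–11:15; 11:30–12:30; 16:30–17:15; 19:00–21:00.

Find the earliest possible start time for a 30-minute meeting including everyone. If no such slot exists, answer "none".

08:30

Chen free: 08:30-13:45, 16:00-17:30, 19:30-21:00 (invert busy blocks within the working day).
Dana free: 08:00-15:00, 20:15-21:00.
Ulla free: 08:00-11:15, 16:45-21:00.
Jamal free: 08:30-12:00, 15:15-17:00, 20:15-21:00.
Sam free: 08:00-10:30, 12:00-12:45, 18:15-20:45.
Beatriz free: 08:30-11:15, 11:30-12:30, 16:30-17:15, 19:00-21:00.
Chen ∩ Dana: 08:30-13:45, 20:15-21:00.
Chen ∩ Dana ∩ Ulla: 08:30-11:15, 20:15-21:00.
Chen ∩ Dana ∩ Ulla ∩ Jamal: 08:30-11:15, 20:15-21:00.
Chen ∩ Dana ∩ Ulla ∩ Jamal ∩ Sam: 08:30-10:30, 20:15-20:45.
Chen ∩ Dana ∩ Ulla ∩ Jamal ∩ Sam ∩ Beatriz: 08:30-10:30, 20:15-20:45.
The first common window of at least 30 minutes is 08:30-10:30, so the earliest start is 08:30.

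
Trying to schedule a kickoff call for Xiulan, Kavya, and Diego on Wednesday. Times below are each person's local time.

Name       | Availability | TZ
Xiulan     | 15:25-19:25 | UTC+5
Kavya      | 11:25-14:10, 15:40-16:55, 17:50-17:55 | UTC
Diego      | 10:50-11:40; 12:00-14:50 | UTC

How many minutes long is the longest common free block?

130

Xiulan in UTC: 10:25-14:25 (subtract 5h to convert from UTC+5).
Kavya in UTC: 11:25-14:10, 15:40-16:55, 17:50-17:55.
Diego in UTC: 10:50-11:40, 12:00-14:50.
Xiulan ∩ Kavya: 11:25-14:10.
Xiulan ∩ Kavya ∩ Diego: 11:25-11:40, 12:00-14:10.
Those are the intersection windows.
The longest is 12:00-14:10 at 130 minutes.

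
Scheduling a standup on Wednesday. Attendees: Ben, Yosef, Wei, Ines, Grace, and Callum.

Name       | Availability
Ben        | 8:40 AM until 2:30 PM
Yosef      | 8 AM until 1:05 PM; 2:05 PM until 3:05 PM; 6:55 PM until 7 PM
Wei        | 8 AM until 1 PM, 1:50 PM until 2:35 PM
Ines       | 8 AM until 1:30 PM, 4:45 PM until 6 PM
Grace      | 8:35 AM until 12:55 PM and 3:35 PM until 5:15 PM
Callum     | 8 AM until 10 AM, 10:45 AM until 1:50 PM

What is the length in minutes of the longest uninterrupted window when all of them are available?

130

Ben ∩ Yosef: 08:40-13:05, 14:05-14:30.
Ben ∩ Yosef ∩ Wei: 08:40-13:00, 14:05-14:30.
Ben ∩ Yosef ∩ Wei ∩ Ines: 08:40-13:00.
Ben ∩ Yosef ∩ Wei ∩ Ines ∩ Grace: 08:40-12:55.
Ben ∩ Yosef ∩ Wei ∩ Ines ∩ Grace ∩ Callum: 08:40-10:00, 10:45-12:55.
The longest is 10:45-12:55 at 130 minutes.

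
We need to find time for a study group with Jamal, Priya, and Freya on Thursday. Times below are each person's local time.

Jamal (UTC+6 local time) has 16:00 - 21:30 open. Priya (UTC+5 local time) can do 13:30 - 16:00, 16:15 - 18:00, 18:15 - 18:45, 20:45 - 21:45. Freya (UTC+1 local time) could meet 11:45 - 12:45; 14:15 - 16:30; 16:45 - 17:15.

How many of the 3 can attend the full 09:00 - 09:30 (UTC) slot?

1

Jamal in UTC: 10:00-15:30 (subtract 6h to convert from UTC+6).
Priya in UTC: 08:30-11:00, 11:15-13:00, 13:15-13:45, 15:45-16:45 (subtract 5h to convert from UTC+5).
Freya in UTC: 10:45-11:45, 13:15-15:30, 15:45-16:15 (subtract 1h to convert from UTC+1).
Priya can make the full 09:00-09:30 slot — that's 1.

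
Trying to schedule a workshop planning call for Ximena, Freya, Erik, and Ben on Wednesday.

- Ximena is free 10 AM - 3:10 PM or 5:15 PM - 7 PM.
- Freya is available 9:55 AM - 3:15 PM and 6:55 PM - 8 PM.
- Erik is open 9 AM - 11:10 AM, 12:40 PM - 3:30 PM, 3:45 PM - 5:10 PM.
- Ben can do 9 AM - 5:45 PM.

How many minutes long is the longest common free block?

150

Ximena ∩ Freya: 10:00-15:10, 18:55-19:00.
Ximena ∩ Freya ∩ Erik: 10:00-11:10, 12:40-15:10.
Ximena ∩ Freya ∩ Erik ∩ Ben: 10:00-11:10, 12:40-15:10.
So the common availability across everyone is 10:00-11:10, 12:40-15:10.
The longest is 12:40-15:10 at 150 minutes.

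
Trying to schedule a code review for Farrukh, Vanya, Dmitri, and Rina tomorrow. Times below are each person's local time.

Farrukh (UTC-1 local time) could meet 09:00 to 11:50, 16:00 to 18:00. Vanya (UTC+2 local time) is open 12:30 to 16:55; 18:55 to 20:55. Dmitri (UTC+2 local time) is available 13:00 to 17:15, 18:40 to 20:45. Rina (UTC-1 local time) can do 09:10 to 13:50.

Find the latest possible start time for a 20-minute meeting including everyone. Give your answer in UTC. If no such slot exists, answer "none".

Farrukh in UTC: 10:00-12:50, 17:00-19:00 (add 1h to convert from UTC-1).
Vanya in UTC: 10:30-14:55, 16:55-18:55 (subtract 2h to convert from UTC+2).
Dmitri in UTC: 11:00-15:15, 16:40-18:45 (subtract 2h to convert from UTC+2).
Rina in UTC: 10:10-14:50 (add 1h to convert from UTC-1).
Farrukh ∩ Vanya: 10:30-12:50, 17:00-18:55.
Farrukh ∩ Vanya ∩ Dmitri: 11:00-12:50, 17:00-18:45.
Farrukh ∩ Vanya ∩ Dmitri ∩ Rina: 11:00-12:50.
The last common window of at least 20 minutes is 11:00-12:50; a 20-minute meeting can start as late as 12:30 and still end by 12:50.

12:30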